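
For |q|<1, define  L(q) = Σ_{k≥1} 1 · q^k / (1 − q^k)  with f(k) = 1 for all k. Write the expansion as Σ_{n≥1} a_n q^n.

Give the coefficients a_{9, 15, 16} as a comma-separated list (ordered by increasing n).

3, 4, 5

q^9  k|9↦f(k): 9:1 3:1 1:1  a_9=3
n=15: 1·15 3·5 5·3 15·1  f→[1+1+1+1]=4
n=16: 16·1 8·2 4·4 2·8 1·16  f→[1+1+1+1+1]=5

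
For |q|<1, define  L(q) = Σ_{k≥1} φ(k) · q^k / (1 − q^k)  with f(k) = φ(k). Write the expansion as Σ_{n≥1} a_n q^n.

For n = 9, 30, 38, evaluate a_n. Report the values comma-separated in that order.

[q^9] φ(9)=6,φ(3)=2,φ(1)=1 ⇒ 9
[q^30] φ(1)=1,φ(2)=1,φ(3)=2,φ(5)=4,φ(6)=2,φ(10)=4,φ(15)=8,φ(30)=8 ⇒ 30
q^38  k|38↦φ(k): 38:18 19:18 2:1 1:1  a_38=38

9, 30, 38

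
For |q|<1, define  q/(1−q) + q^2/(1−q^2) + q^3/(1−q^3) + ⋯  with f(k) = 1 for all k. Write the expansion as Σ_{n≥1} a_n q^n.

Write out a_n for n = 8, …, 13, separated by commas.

4, 3, 4, 2, 6, 2

q^8  k|8↦f(k): 1:1 2:1 4:1 8:1  a_8=4
[q^9] f(1)=1,f(3)=1,f(9)=1 ⇒ 3
[q^10] f(1)=1,f(2)=1,f(5)=1,f(10)=1 ⇒ 4
[q^11] f(11)=1,f(1)=1 ⇒ 2
d|12:{1,2,3,4,6,12}  Σf=1+1+1+1+1+1=6
q^13  k|13↦f(k): 13:1 1:1  a_13=2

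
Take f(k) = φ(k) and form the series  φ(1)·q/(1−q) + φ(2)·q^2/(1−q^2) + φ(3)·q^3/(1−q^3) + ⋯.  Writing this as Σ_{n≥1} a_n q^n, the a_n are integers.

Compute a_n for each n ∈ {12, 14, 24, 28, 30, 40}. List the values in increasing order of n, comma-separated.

q^12  k|12↦φ(k): 12:4 6:2 4:2 3:2 2:1 1:1  a_12=12
d|14:{14,7,2,1}  Σφ=6+6+1+1=14
d|24:{1,2,3,4,6,8,12,24}  Σφ=1+1+2+2+2+4+4+8=24
d|28:{1,2,4,7,14,28}  Σφ=1+1+2+6+6+12=28
n=30: 1·30 2·15 3·10 5·6 6·5 10·3 15·2 30·1  φ→[1+1+2+4+2+4+8+8]=30
n=40: 1·40 2·20 4·10 5·8 8·5 10·4 20·2 40·1  φ→[1+1+2+4+4+4+8+16]=40

12, 14, 24, 28, 30, 40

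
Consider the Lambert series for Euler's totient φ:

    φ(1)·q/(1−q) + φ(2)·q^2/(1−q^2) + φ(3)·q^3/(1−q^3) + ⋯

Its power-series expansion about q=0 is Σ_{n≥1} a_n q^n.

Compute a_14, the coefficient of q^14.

q^14  k|14↦φ(k): 1:1 2:1 7:6 14:6  a_14=14

a_14 = 14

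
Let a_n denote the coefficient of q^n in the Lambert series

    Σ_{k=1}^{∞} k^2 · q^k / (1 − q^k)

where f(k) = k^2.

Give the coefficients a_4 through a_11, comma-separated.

21, 26, 50, 50, 85, 91, 130, 122

q^4  k|4↦f(k): 4:16 2:4 1:1  a_4=21
[q^5] f(1)=1,f(5)=25 ⇒ 26
d|6:{6,3,2,1}  Σf=36+9+4+1=50
[q^7] f(7)=49,f(1)=1 ⇒ 50
n=8: 1·8 2·4 4·2 8·1  f→[1+4+16+64]=85
[q^9] f(1)=1,f(3)=9,f(9)=81 ⇒ 91
[q^10] f(10)=100,f(5)=25,f(2)=4,f(1)=1 ⇒ 130
q^11  k|11↦f(k): 11:121 1:1  a_11=122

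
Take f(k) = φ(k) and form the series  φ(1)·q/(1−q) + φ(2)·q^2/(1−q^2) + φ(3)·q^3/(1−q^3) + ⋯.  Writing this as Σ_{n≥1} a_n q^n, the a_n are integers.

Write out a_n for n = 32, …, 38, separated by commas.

q^32  k|32↦φ(k): 32:16 16:8 8:4 4:2 2:1 1:1  a_32=32
[q^33] φ(1)=1,φ(3)=2,φ(11)=10,φ(33)=20 ⇒ 33
[q^34] φ(1)=1,φ(2)=1,φ(17)=16,φ(34)=16 ⇒ 34
[q^35] φ(1)=1,φ(5)=4,φ(7)=6,φ(35)=24 ⇒ 35
[q^36] φ(1)=1,φ(2)=1,φ(3)=2,φ(4)=2,φ(6)=2,φ(9)=6,φ(12)=4,φ(18)=6,φ(36)=12 ⇒ 36
[q^37] φ(1)=1,φ(37)=36 ⇒ 37
q^38  k|38↦φ(k): 1:1 2:1 19:18 38:18  a_38=38

32, 33, 34, 35, 36, 37, 38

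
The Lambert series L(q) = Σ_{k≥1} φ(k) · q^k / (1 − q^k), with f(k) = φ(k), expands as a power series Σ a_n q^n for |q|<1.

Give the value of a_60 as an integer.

n=60: 1·60 2·30 3·20 4·15 5·12 6·10 10·6 12·5 15·4 20·3 30·2 60·1  φ→[1+1+2+2+4+2+4+4+8+8+8+16]=60

a_60 = 60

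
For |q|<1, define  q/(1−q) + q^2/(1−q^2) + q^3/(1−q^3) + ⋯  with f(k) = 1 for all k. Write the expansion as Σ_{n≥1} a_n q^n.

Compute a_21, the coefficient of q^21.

a_21 = 4

[q^21] f(1)=1,f(3)=1,f(7)=1,f(21)=1 ⇒ 4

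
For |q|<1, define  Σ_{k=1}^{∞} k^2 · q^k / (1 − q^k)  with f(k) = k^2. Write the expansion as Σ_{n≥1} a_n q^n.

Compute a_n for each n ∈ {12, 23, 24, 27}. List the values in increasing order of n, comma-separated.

210, 530, 850, 820

[q^12] f(1)=1,f(2)=4,f(3)=9,f(4)=16,f(6)=36,f(12)=144 ⇒ 210
q^23  k|23↦f(k): 1:1 23:529  a_23=530
n=24: 1·24 2·12 3·8 4·6 6·4 8·3 12·2 24·1  f→[1+4+9+16+36+64+144+576]=850
q^27  k|27↦f(k): 1:1 3:9 9:81 27:729  a_27=820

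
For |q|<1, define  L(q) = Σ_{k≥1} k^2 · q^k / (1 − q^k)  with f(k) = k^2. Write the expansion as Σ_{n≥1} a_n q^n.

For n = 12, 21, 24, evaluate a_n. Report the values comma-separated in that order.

210, 500, 850

n=12: 12·1 6·2 4·3 3·4 2·6 1·12  f→[144+36+16+9+4+1]=210
q^21  k|21↦f(k): 1:1 3:9 7:49 21:441  a_21=500
d|24:{24,12,8,6,4,3,2,1}  Σf=576+144+64+36+16+9+4+1=850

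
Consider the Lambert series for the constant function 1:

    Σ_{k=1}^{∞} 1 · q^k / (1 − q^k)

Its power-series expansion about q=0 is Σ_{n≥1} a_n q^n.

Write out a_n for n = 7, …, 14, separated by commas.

2, 4, 3, 4, 2, 6, 2, 4

[q^7] f(7)=1,f(1)=1 ⇒ 2
n=8: 1·8 2·4 4·2 8·1  f→[1+1+1+1]=4
d|9:{1,3,9}  Σf=1+1+1=3
[q^10] f(1)=1,f(2)=1,f(5)=1,f(10)=1 ⇒ 4
d|11:{11,1}  Σf=1+1=2
q^12  k|12↦f(k): 12:1 6:1 4:1 3:1 2:1 1:1  a_12=6
[q^13] f(13)=1,f(1)=1 ⇒ 2
d|14:{14,7,2,1}  Σf=1+1+1+1=4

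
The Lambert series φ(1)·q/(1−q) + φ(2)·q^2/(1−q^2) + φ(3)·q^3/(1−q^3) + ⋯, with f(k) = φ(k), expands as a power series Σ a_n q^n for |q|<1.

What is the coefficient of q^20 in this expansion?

[q^20] φ(20)=8,φ(10)=4,φ(5)=4,φ(4)=2,φ(2)=1,φ(1)=1 ⇒ 20

a_20 = 20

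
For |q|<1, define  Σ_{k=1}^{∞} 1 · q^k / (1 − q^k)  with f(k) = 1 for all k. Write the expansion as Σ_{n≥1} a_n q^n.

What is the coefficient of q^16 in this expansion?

a_16 = 5

d|16:{1,2,4,8,16}  Σf=1+1+1+1+1=5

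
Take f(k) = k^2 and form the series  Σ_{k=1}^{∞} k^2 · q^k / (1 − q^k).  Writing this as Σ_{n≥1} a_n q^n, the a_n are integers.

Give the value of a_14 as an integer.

a_14 = 250

d|14:{14,7,2,1}  Σf=196+49+4+1=250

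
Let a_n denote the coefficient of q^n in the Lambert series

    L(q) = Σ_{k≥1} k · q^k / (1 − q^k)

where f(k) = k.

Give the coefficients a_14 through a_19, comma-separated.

24, 24, 31, 18, 39, 20

q^14  k|14↦f(k): 1:1 2:2 7:7 14:14  a_14=24
n=15: 1·15 3·5 5·3 15·1  f→[1+3+5+15]=24
d|16:{16,8,4,2,1}  Σf=16+8+4+2+1=31
n=17: 17·1 1·17  f→[17+1]=18
n=18: 1·18 2·9 3·6 6·3 9·2 18·1  f→[1+2+3+6+9+18]=39
[q^19] f(19)=19,f(1)=1 ⇒ 20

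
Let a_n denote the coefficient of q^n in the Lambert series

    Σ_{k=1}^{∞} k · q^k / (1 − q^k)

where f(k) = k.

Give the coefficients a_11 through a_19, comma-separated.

n=11: 11·1 1·11  f→[11+1]=12
d|12:{1,2,3,4,6,12}  Σf=1+2+3+4+6+12=28
q^13  k|13↦f(k): 13:13 1:1  a_13=14
d|14:{1,2,7,14}  Σf=1+2+7+14=24
d|15:{15,5,3,1}  Σf=15+5+3+1=24
d|16:{16,8,4,2,1}  Σf=16+8+4+2+1=31
[q^17] f(17)=17,f(1)=1 ⇒ 18
q^18  k|18↦f(k): 1:1 2:2 3:3 6:6 9:9 18:18  a_18=39
q^19  k|19↦f(k): 1:1 19:19  a_19=20

12, 28, 14, 24, 24, 31, 18, 39, 20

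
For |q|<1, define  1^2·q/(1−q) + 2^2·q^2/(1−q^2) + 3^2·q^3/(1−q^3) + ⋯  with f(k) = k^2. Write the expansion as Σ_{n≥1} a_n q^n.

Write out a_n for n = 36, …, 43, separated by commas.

1911, 1370, 1810, 1700, 2210, 1682, 2500, 1850

q^36  k|36↦f(k): 36:1296 18:324 12:144 9:81 6:36 4:16 3:9 2:4 1:1  a_36=1911
n=37: 1·37 37·1  f→[1+1369]=1370
n=38: 38·1 19·2 2·19 1·38  f→[1444+361+4+1]=1810
d|39:{1,3,13,39}  Σf=1+9+169+1521=1700
q^40  k|40↦f(k): 40:1600 20:400 10:100 8:64 5:25 4:16 2:4 1:1  a_40=2210
[q^41] f(41)=1681,f(1)=1 ⇒ 1682
q^42  k|42↦f(k): 42:1764 21:441 14:196 7:49 6:36 3:9 2:4 1:1  a_42=2500
q^43  k|43↦f(k): 43:1849 1:1  a_43=1850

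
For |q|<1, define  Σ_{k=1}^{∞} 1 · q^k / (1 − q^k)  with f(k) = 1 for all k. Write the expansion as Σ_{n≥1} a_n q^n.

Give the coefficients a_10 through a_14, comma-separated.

n=10: 10·1 5·2 2·5 1·10  f→[1+1+1+1]=4
d|11:{11,1}  Σf=1+1=2
n=12: 12·1 6·2 4·3 3·4 2·6 1·12  f→[1+1+1+1+1+1]=6
d|13:{13,1}  Σf=1+1=2
[q^14] f(1)=1,f(2)=1,f(7)=1,f(14)=1 ⇒ 4

4, 2, 6, 2, 4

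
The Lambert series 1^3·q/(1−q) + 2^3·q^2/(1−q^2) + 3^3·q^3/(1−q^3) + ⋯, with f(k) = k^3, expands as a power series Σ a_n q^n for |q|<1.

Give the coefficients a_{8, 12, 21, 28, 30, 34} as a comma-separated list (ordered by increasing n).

[q^8] f(8)=512,f(4)=64,f(2)=8,f(1)=1 ⇒ 585
[q^12] f(12)=1728,f(6)=216,f(4)=64,f(3)=27,f(2)=8,f(1)=1 ⇒ 2044
q^21  k|21↦f(k): 21:9261 7:343 3:27 1:1  a_21=9632
[q^28] f(28)=21952,f(14)=2744,f(7)=343,f(4)=64,f(2)=8,f(1)=1 ⇒ 25112
q^30  k|30↦f(k): 1:1 2:8 3:27 5:125 6:216 10:1000 15:3375 30:27000  a_30=31752
n=34: 34·1 17·2 2·17 1·34  f→[39304+4913+8+1]=44226

585, 2044, 9632, 25112, 31752, 44226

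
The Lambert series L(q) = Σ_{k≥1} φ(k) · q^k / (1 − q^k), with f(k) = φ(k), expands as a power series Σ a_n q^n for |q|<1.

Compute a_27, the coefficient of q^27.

d|27:{27,9,3,1}  Σφ=18+6+2+1=27

a_27 = 27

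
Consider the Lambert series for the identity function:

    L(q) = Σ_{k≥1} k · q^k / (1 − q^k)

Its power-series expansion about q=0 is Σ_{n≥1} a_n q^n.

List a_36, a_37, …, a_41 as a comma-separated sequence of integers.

n=36: 1·36 2·18 3·12 4·9 6·6 9·4 12·3 18·2 36·1  f→[1+2+3+4+6+9+12+18+36]=91
[q^37] f(37)=37,f(1)=1 ⇒ 38
q^38  k|38↦f(k): 1:1 2:2 19:19 38:38  a_38=60
q^39  k|39↦f(k): 39:39 13:13 3:3 1:1  a_39=56
n=40: 40·1 20·2 10·4 8·5 5·8 4·10 2·20 1·40  f→[40+20+10+8+5+4+2+1]=90
n=41: 41·1 1·41  f→[41+1]=42

91, 38, 60, 56, 90, 42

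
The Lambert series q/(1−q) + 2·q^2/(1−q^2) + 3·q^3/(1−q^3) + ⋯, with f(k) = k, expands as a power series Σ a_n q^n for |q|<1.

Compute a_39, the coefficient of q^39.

[q^39] f(1)=1,f(3)=3,f(13)=13,f(39)=39 ⇒ 56

a_39 = 56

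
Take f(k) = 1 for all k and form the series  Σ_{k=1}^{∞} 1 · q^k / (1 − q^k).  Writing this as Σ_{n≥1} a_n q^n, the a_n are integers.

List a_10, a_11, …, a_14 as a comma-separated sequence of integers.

4, 2, 6, 2, 4

[q^10] f(1)=1,f(2)=1,f(5)=1,f(10)=1 ⇒ 4
q^11  k|11↦f(k): 11:1 1:1  a_11=2
q^12  k|12↦f(k): 1:1 2:1 3:1 4:1 6:1 12:1  a_12=6
d|13:{1,13}  Σf=1+1=2
q^14  k|14↦f(k): 14:1 7:1 2:1 1:1  a_14=4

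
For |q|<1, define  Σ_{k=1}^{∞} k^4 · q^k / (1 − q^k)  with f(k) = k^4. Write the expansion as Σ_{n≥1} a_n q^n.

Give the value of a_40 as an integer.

a_40 = 2734994

[q^40] f(1)=1,f(2)=16,f(4)=256,f(5)=625,f(8)=4096,f(10)=10000,f(20)=160000,f(40)=2560000 ⇒ 2734994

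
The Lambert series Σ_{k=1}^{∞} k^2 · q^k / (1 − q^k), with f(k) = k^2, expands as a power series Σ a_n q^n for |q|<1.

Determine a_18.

d|18:{18,9,6,3,2,1}  Σf=324+81+36+9+4+1=455

a_18 = 455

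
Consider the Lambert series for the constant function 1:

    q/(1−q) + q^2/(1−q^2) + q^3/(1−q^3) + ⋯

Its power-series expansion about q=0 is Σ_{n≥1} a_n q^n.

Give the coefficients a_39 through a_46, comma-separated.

n=39: 39·1 13·3 3·13 1·39  f→[1+1+1+1]=4
d|40:{40,20,10,8,5,4,2,1}  Σf=1+1+1+1+1+1+1+1=8
q^41  k|41↦f(k): 41:1 1:1  a_41=2
q^42  k|42↦f(k): 42:1 21:1 14:1 7:1 6:1 3:1 2:1 1:1  a_42=8
d|43:{43,1}  Σf=1+1=2
[q^44] f(1)=1,f(2)=1,f(4)=1,f(11)=1,f(22)=1,f(44)=1 ⇒ 6
n=45: 1·45 3·15 5·9 9·5 15·3 45·1  f→[1+1+1+1+1+1]=6
[q^46] f(46)=1,f(23)=1,f(2)=1,f(1)=1 ⇒ 4

4, 8, 2, 8, 2, 6, 6, 4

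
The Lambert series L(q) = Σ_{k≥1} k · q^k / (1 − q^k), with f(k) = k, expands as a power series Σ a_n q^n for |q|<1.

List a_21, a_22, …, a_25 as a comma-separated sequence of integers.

d|21:{21,7,3,1}  Σf=21+7+3+1=32
d|22:{1,2,11,22}  Σf=1+2+11+22=36
q^23  k|23↦f(k): 23:23 1:1  a_23=24
n=24: 24·1 12·2 8·3 6·4 4·6 3·8 2·12 1·24  f→[24+12+8+6+4+3+2+1]=60
q^25  k|25↦f(k): 1:1 5:5 25:25  a_25=31

32, 36, 24, 60, 31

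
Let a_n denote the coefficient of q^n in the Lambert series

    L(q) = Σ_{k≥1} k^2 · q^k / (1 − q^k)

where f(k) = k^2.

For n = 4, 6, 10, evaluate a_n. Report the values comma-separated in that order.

21, 50, 130

q^4  k|4↦f(k): 4:16 2:4 1:1  a_4=21
n=6: 1·6 2·3 3·2 6·1  f→[1+4+9+36]=50
d|10:{10,5,2,1}  Σf=100+25+4+1=130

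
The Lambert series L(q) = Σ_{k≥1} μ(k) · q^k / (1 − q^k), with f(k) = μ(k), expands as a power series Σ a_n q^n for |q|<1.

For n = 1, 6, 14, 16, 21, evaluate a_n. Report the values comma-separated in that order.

d|1:{1}  Σμ=1=1
d|6:{1,2,3,6}  Σμ=1+(-1)+(-1)+1=0
n=14: 1·14 2·7 7·2 14·1  μ→[1+(-1)+(-1)+1]=0
n=16: 1·16 2·8 4·4 8·2 16·1  μ→[1+(-1)+0+0+0]=0
[q^21] μ(21)=1,μ(7)=-1,μ(3)=-1,μ(1)=1 ⇒ 0

1, 0, 0, 0, 0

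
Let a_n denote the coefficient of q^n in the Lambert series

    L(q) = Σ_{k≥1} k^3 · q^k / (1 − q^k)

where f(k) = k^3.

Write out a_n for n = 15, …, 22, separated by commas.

[q^15] f(15)=3375,f(5)=125,f(3)=27,f(1)=1 ⇒ 3528
q^16  k|16↦f(k): 1:1 2:8 4:64 8:512 16:4096  a_16=4681
[q^17] f(17)=4913,f(1)=1 ⇒ 4914
[q^18] f(18)=5832,f(9)=729,f(6)=216,f(3)=27,f(2)=8,f(1)=1 ⇒ 6813
[q^19] f(1)=1,f(19)=6859 ⇒ 6860
q^20  k|20↦f(k): 20:8000 10:1000 5:125 4:64 2:8 1:1  a_20=9198
d|21:{1,3,7,21}  Σf=1+27+343+9261=9632
n=22: 1·22 2·11 11·2 22·1  f→[1+8+1331+10648]=11988

3528, 4681, 4914, 6813, 6860, 9198, 9632, 11988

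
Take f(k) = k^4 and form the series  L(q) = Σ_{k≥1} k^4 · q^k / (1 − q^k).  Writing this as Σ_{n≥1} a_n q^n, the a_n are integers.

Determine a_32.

a_32 = 1118481

n=32: 32·1 16·2 8·4 4·8 2·16 1·32  f→[1048576+65536+4096+256+16+1]=1118481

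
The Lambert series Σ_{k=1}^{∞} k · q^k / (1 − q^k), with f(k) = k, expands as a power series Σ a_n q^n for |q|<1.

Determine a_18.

[q^18] f(18)=18,f(9)=9,f(6)=6,f(3)=3,f(2)=2,f(1)=1 ⇒ 39

a_18 = 39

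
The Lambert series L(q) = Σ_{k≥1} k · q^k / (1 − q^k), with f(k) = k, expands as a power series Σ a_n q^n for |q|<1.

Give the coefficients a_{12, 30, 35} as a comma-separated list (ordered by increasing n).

28, 72, 48

[q^12] f(12)=12,f(6)=6,f(4)=4,f(3)=3,f(2)=2,f(1)=1 ⇒ 28
q^30  k|30↦f(k): 30:30 15:15 10:10 6:6 5:5 3:3 2:2 1:1  a_30=72
[q^35] f(1)=1,f(5)=5,f(7)=7,f(35)=35 ⇒ 48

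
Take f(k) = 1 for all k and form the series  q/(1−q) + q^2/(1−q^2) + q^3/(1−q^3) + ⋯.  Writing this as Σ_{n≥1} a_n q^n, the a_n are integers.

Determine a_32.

a_32 = 6

d|32:{1,2,4,8,16,32}  Σf=1+1+1+1+1+1=6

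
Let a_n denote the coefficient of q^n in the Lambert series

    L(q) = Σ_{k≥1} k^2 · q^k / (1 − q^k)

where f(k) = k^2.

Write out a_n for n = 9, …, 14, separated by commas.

d|9:{1,3,9}  Σf=1+9+81=91
n=10: 1·10 2·5 5·2 10·1  f→[1+4+25+100]=130
n=11: 1·11 11·1  f→[1+121]=122
[q^12] f(1)=1,f(2)=4,f(3)=9,f(4)=16,f(6)=36,f(12)=144 ⇒ 210
n=13: 1·13 13·1  f→[1+169]=170
d|14:{1,2,7,14}  Σf=1+4+49+196=250

91, 130, 122, 210, 170, 250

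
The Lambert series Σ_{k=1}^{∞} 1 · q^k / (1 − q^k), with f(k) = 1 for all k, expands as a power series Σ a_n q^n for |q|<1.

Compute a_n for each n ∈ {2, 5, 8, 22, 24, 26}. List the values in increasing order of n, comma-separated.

2, 2, 4, 4, 8, 4

d|2:{1,2}  Σf=1+1=2
[q^5] f(5)=1,f(1)=1 ⇒ 2
d|8:{8,4,2,1}  Σf=1+1+1+1=4
d|22:{22,11,2,1}  Σf=1+1+1+1=4
q^24  k|24↦f(k): 1:1 2:1 3:1 4:1 6:1 8:1 12:1 24:1  a_24=8
n=26: 26·1 13·2 2·13 1·26  f→[1+1+1+1]=4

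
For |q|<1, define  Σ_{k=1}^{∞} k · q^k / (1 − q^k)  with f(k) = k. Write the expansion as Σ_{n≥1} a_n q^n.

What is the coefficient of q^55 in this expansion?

d|55:{55,11,5,1}  Σf=55+11+5+1=72

a_55 = 72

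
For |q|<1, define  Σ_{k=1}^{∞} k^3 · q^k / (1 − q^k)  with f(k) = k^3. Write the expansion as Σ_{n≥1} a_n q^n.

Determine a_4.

a_4 = 73

d|4:{1,2,4}  Σf=1+8+64=73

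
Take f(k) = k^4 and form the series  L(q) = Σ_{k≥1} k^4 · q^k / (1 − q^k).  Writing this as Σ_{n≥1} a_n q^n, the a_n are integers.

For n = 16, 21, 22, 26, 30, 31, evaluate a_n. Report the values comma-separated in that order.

d|16:{16,8,4,2,1}  Σf=65536+4096+256+16+1=69905
n=21: 1·21 3·7 7·3 21·1  f→[1+81+2401+194481]=196964
[q^22] f(22)=234256,f(11)=14641,f(2)=16,f(1)=1 ⇒ 248914
d|26:{1,2,13,26}  Σf=1+16+28561+456976=485554
q^30  k|30↦f(k): 1:1 2:16 3:81 5:625 6:1296 10:10000 15:50625 30:810000  a_30=872644
[q^31] f(31)=923521,f(1)=1 ⇒ 923522

69905, 196964, 248914, 485554, 872644, 923522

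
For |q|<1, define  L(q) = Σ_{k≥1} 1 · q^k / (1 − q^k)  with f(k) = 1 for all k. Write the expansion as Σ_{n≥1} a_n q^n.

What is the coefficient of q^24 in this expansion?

a_24 = 8

q^24  k|24↦f(k): 1:1 2:1 3:1 4:1 6:1 8:1 12:1 24:1  a_24=8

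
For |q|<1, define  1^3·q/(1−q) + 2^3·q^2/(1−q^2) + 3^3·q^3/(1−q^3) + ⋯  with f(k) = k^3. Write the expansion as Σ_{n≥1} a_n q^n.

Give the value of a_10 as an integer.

d|10:{1,2,5,10}  Σf=1+8+125+1000=1134

a_10 = 1134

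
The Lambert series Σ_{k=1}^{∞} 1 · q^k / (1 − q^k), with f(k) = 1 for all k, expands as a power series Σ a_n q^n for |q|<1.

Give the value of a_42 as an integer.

a_42 = 8

d|42:{1,2,3,6,7,14,21,42}  Σf=1+1+1+1+1+1+1+1=8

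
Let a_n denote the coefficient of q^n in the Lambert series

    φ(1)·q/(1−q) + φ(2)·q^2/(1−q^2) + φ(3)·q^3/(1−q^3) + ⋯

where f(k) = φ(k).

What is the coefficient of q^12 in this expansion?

q^12  k|12↦φ(k): 12:4 6:2 4:2 3:2 2:1 1:1  a_12=12

a_12 = 12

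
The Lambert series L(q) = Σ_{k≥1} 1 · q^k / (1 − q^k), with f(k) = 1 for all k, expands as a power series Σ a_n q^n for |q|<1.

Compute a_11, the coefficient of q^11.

[q^11] f(1)=1,f(11)=1 ⇒ 2

a_11 = 2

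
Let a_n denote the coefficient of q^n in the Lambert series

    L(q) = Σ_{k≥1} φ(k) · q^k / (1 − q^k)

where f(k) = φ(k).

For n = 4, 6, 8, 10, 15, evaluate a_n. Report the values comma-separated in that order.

n=4: 4·1 2·2 1·4  φ→[2+1+1]=4
d|6:{1,2,3,6}  Σφ=1+1+2+2=6
d|8:{1,2,4,8}  Σφ=1+1+2+4=8
[q^10] φ(1)=1,φ(2)=1,φ(5)=4,φ(10)=4 ⇒ 10
q^15  k|15↦φ(k): 1:1 3:2 5:4 15:8  a_15=15

4, 6, 8, 10, 15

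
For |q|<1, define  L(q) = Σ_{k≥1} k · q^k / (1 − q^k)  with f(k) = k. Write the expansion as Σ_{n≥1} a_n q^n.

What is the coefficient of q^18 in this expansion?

a_18 = 39

q^18  k|18↦f(k): 18:18 9:9 6:6 3:3 2:2 1:1  a_18=39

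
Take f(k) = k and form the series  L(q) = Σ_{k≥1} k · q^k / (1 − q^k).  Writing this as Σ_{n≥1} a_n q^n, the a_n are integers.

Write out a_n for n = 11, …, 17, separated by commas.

12, 28, 14, 24, 24, 31, 18

d|11:{1,11}  Σf=1+11=12
q^12  k|12↦f(k): 12:12 6:6 4:4 3:3 2:2 1:1  a_12=28
[q^13] f(13)=13,f(1)=1 ⇒ 14
q^14  k|14↦f(k): 1:1 2:2 7:7 14:14  a_14=24
n=15: 15·1 5·3 3·5 1·15  f→[15+5+3+1]=24
q^16  k|16↦f(k): 1:1 2:2 4:4 8:8 16:16  a_16=31
[q^17] f(17)=17,f(1)=1 ⇒ 18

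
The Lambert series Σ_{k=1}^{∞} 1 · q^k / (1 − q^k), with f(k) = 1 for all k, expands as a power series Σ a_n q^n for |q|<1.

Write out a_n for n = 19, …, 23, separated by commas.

d|19:{1,19}  Σf=1+1=2
n=20: 20·1 10·2 5·4 4·5 2·10 1·20  f→[1+1+1+1+1+1]=6
[q^21] f(21)=1,f(7)=1,f(3)=1,f(1)=1 ⇒ 4
n=22: 1·22 2·11 11·2 22·1  f→[1+1+1+1]=4
[q^23] f(23)=1,f(1)=1 ⇒ 2

2, 6, 4, 4, 2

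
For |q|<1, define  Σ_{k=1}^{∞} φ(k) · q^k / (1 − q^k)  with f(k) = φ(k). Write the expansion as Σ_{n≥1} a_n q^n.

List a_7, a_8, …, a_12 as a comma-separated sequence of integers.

d|7:{7,1}  Σφ=6+1=7
q^8  k|8↦φ(k): 8:4 4:2 2:1 1:1  a_8=8
[q^9] φ(1)=1,φ(3)=2,φ(9)=6 ⇒ 9
q^10  k|10↦φ(k): 1:1 2:1 5:4 10:4  a_10=10
q^11  k|11↦φ(k): 1:1 11:10  a_11=11
d|12:{1,2,3,4,6,12}  Σφ=1+1+2+2+2+4=12

7, 8, 9, 10, 11, 12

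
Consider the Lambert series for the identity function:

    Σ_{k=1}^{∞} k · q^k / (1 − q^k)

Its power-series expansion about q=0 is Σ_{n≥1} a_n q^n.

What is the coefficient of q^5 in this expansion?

a_5 = 6

[q^5] f(5)=5,f(1)=1 ⇒ 6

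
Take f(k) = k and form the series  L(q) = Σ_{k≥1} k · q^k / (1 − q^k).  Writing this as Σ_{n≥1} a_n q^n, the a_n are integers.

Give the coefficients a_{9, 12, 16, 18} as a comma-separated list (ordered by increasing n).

d|9:{9,3,1}  Σf=9+3+1=13
q^12  k|12↦f(k): 1:1 2:2 3:3 4:4 6:6 12:12  a_12=28
n=16: 1·16 2·8 4·4 8·2 16·1  f→[1+2+4+8+16]=31
d|18:{1,2,3,6,9,18}  Σf=1+2+3+6+9+18=39

13, 28, 31, 39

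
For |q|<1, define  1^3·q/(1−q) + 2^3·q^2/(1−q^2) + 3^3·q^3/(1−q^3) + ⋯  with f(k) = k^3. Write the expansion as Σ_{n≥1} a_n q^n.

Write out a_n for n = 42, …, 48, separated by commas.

86688, 79508, 97236, 95382, 109512, 103824, 131068

n=42: 1·42 2·21 3·14 6·7 7·6 14·3 21·2 42·1  f→[1+8+27+216+343+2744+9261+74088]=86688
q^43  k|43↦f(k): 1:1 43:79507  a_43=79508
q^44  k|44↦f(k): 1:1 2:8 4:64 11:1331 22:10648 44:85184  a_44=97236
d|45:{1,3,5,9,15,45}  Σf=1+27+125+729+3375+91125=95382
n=46: 46·1 23·2 2·23 1·46  f→[97336+12167+8+1]=109512
q^47  k|47↦f(k): 47:103823 1:1  a_47=103824
q^48  k|48↦f(k): 1:1 2:8 3:27 4:64 6:216 8:512 12:1728 16:4096 24:13824 48:110592  a_48=131068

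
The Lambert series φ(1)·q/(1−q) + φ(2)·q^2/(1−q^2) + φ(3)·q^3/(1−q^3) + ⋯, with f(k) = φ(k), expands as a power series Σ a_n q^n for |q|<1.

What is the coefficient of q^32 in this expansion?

q^32  k|32↦φ(k): 1:1 2:1 4:2 8:4 16:8 32:16  a_32=32

a_32 = 32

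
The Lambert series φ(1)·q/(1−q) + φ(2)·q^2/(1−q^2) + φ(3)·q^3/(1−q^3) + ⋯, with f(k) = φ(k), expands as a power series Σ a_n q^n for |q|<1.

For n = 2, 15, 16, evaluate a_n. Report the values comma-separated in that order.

n=2: 1·2 2·1  φ→[1+1]=2
[q^15] φ(1)=1,φ(3)=2,φ(5)=4,φ(15)=8 ⇒ 15
[q^16] φ(1)=1,φ(2)=1,φ(4)=2,φ(8)=4,φ(16)=8 ⇒ 16

2, 15, 16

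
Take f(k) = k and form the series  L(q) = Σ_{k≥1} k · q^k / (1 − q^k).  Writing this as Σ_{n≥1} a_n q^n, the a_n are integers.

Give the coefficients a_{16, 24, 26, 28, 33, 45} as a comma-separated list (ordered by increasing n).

n=16: 16·1 8·2 4·4 2·8 1·16  f→[16+8+4+2+1]=31
q^24  k|24↦f(k): 1:1 2:2 3:3 4:4 6:6 8:8 12:12 24:24  a_24=60
[q^26] f(1)=1,f(2)=2,f(13)=13,f(26)=26 ⇒ 42
d|28:{28,14,7,4,2,1}  Σf=28+14+7+4+2+1=56
d|33:{1,3,11,33}  Σf=1+3+11+33=48
[q^45] f(45)=45,f(15)=15,f(9)=9,f(5)=5,f(3)=3,f(1)=1 ⇒ 78

31, 60, 42, 56, 48, 78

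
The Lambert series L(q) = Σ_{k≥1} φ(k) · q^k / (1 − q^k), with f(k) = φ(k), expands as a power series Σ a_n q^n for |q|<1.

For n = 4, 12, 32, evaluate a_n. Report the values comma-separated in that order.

d|4:{4,2,1}  Σφ=2+1+1=4
d|12:{12,6,4,3,2,1}  Σφ=4+2+2+2+1+1=12
[q^32] φ(1)=1,φ(2)=1,φ(4)=2,φ(8)=4,φ(16)=8,φ(32)=16 ⇒ 32

4, 12, 32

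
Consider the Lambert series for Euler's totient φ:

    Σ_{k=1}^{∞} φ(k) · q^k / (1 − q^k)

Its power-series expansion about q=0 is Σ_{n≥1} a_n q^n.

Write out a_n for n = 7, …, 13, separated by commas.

[q^7] φ(1)=1,φ(7)=6 ⇒ 7
q^8  k|8↦φ(k): 8:4 4:2 2:1 1:1  a_8=8
n=9: 1·9 3·3 9·1  φ→[1+2+6]=9
d|10:{10,5,2,1}  Σφ=4+4+1+1=10
n=11: 1·11 11·1  φ→[1+10]=11
d|12:{1,2,3,4,6,12}  Σφ=1+1+2+2+2+4=12
n=13: 1·13 13·1  φ→[1+12]=13

7, 8, 9, 10, 11, 12, 13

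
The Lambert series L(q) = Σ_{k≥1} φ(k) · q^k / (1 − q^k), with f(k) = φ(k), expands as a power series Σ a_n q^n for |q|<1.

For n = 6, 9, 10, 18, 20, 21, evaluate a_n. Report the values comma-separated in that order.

[q^6] φ(6)=2,φ(3)=2,φ(2)=1,φ(1)=1 ⇒ 6
d|9:{9,3,1}  Σφ=6+2+1=9
[q^10] φ(10)=4,φ(5)=4,φ(2)=1,φ(1)=1 ⇒ 10
n=18: 18·1 9·2 6·3 3·6 2·9 1·18  φ→[6+6+2+2+1+1]=18
q^20  k|20↦φ(k): 20:8 10:4 5:4 4:2 2:1 1:1  a_20=20
n=21: 21·1 7·3 3·7 1·21  φ→[12+6+2+1]=21

6, 9, 10, 18, 20, 21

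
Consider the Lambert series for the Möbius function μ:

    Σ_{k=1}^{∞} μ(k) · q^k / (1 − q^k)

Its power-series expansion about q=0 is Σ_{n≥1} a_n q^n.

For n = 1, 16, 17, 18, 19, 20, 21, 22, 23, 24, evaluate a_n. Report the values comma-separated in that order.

1, 0, 0, 0, 0, 0, 0, 0, 0, 0

n=1: 1·1  μ→[1]=1
q^16  k|16↦μ(k): 1:1 2:-1 4:0 8:0 16:0  a_16=0
q^17  k|17↦μ(k): 17:-1 1:1  a_17=0
d|18:{1,2,3,6,9,18}  Σμ=1+(-1)+(-1)+1+0+0=0
n=19: 19·1 1·19  μ→[(-1)+1]=0
d|20:{20,10,5,4,2,1}  Σμ=0+1+(-1)+0+(-1)+1=0
[q^21] μ(21)=1,μ(7)=-1,μ(3)=-1,μ(1)=1 ⇒ 0
n=22: 1·22 2·11 11·2 22·1  μ→[1+(-1)+(-1)+1]=0
n=23: 1·23 23·1  μ→[1+(-1)]=0
[q^24] μ(1)=1,μ(2)=-1,μ(3)=-1,μ(4)=0,μ(6)=1,μ(8)=0,μ(12)=0,μ(24)=0 ⇒ 0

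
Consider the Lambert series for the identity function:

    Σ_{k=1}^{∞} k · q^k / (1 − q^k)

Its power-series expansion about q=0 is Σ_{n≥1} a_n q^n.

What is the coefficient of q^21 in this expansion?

n=21: 1·21 3·7 7·3 21·1  f→[1+3+7+21]=32

a_21 = 32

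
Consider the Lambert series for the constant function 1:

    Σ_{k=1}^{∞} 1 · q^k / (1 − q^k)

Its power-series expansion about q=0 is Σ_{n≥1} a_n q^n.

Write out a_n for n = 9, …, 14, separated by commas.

n=9: 9·1 3·3 1·9  f→[1+1+1]=3
d|10:{1,2,5,10}  Σf=1+1+1+1=4
q^11  k|11↦f(k): 1:1 11:1  a_11=2
n=12: 1·12 2·6 3·4 4·3 6·2 12·1  f→[1+1+1+1+1+1]=6
q^13  k|13↦f(k): 13:1 1:1  a_13=2
d|14:{1,2,7,14}  Σf=1+1+1+1=4

3, 4, 2, 6, 2, 4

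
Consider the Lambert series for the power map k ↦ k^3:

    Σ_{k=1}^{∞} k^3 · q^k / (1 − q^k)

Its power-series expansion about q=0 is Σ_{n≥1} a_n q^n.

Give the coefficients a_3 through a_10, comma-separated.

28, 73, 126, 252, 344, 585, 757, 1134

[q^3] f(1)=1,f(3)=27 ⇒ 28
n=4: 1·4 2·2 4·1  f→[1+8+64]=73
d|5:{1,5}  Σf=1+125=126
n=6: 1·6 2·3 3·2 6·1  f→[1+8+27+216]=252
n=7: 1·7 7·1  f→[1+343]=344
[q^8] f(8)=512,f(4)=64,f(2)=8,f(1)=1 ⇒ 585
[q^9] f(1)=1,f(3)=27,f(9)=729 ⇒ 757
d|10:{10,5,2,1}  Σf=1000+125+8+1=1134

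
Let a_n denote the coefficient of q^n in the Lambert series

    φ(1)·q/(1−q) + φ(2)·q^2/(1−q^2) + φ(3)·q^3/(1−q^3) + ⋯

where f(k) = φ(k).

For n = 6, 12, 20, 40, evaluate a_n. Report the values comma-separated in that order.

[q^6] φ(6)=2,φ(3)=2,φ(2)=1,φ(1)=1 ⇒ 6
q^12  k|12↦φ(k): 12:4 6:2 4:2 3:2 2:1 1:1  a_12=12
[q^20] φ(1)=1,φ(2)=1,φ(4)=2,φ(5)=4,φ(10)=4,φ(20)=8 ⇒ 20
d|40:{1,2,4,5,8,10,20,40}  Σφ=1+1+2+4+4+4+8+16=40

6, 12, 20, 40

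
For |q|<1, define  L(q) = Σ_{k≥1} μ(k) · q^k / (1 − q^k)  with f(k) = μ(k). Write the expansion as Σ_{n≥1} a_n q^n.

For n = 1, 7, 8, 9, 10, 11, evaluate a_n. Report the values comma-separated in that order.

1, 0, 0, 0, 0, 0

n=1: 1·1  μ→[1]=1
[q^7] μ(7)=-1,μ(1)=1 ⇒ 0
n=8: 1·8 2·4 4·2 8·1  μ→[1+(-1)+0+0]=0
q^9  k|9↦μ(k): 1:1 3:-1 9:0  a_9=0
n=10: 10·1 5·2 2·5 1·10  μ→[1+(-1)+(-1)+1]=0
d|11:{11,1}  Σμ=(-1)+1=0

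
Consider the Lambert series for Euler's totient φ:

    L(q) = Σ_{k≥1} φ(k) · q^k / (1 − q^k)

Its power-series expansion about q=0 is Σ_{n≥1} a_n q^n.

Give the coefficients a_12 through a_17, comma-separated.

n=12: 1·12 2·6 3·4 4·3 6·2 12·1  φ→[1+1+2+2+2+4]=12
q^13  k|13↦φ(k): 1:1 13:12  a_13=13
d|14:{14,7,2,1}  Σφ=6+6+1+1=14
n=15: 15·1 5·3 3·5 1·15  φ→[8+4+2+1]=15
q^16  k|16↦φ(k): 1:1 2:1 4:2 8:4 16:8  a_16=16
q^17  k|17↦φ(k): 17:16 1:1  a_17=17

12, 13, 14, 15, 16, 17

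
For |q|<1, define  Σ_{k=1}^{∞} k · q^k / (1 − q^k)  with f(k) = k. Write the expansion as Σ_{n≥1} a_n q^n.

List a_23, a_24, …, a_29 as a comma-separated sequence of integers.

24, 60, 31, 42, 40, 56, 30

[q^23] f(1)=1,f(23)=23 ⇒ 24
[q^24] f(24)=24,f(12)=12,f(8)=8,f(6)=6,f(4)=4,f(3)=3,f(2)=2,f(1)=1 ⇒ 60
n=25: 1·25 5·5 25·1  f→[1+5+25]=31
[q^26] f(26)=26,f(13)=13,f(2)=2,f(1)=1 ⇒ 42
q^27  k|27↦f(k): 27:27 9:9 3:3 1:1  a_27=40
n=28: 1·28 2·14 4·7 7·4 14·2 28·1  f→[1+2+4+7+14+28]=56
n=29: 1·29 29·1  f→[1+29]=30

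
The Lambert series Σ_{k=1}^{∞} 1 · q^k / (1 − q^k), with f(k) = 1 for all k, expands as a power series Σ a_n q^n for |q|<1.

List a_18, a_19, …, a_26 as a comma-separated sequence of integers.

n=18: 1·18 2·9 3·6 6·3 9·2 18·1  f→[1+1+1+1+1+1]=6
[q^19] f(19)=1,f(1)=1 ⇒ 2
d|20:{1,2,4,5,10,20}  Σf=1+1+1+1+1+1=6
[q^21] f(21)=1,f(7)=1,f(3)=1,f(1)=1 ⇒ 4
q^22  k|22↦f(k): 22:1 11:1 2:1 1:1  a_22=4
n=23: 1·23 23·1  f→[1+1]=2
[q^24] f(24)=1,f(12)=1,f(8)=1,f(6)=1,f(4)=1,f(3)=1,f(2)=1,f(1)=1 ⇒ 8
n=25: 1·25 5·5 25·1  f→[1+1+1]=3
q^26  k|26↦f(k): 26:1 13:1 2:1 1:1  a_26=4

6, 2, 6, 4, 4, 2, 8, 3, 4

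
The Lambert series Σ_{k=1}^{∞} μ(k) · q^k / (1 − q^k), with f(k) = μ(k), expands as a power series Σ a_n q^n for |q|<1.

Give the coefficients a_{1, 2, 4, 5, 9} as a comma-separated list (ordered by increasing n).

n=1: 1·1  μ→[1]=1
q^2  k|2↦μ(k): 2:-1 1:1  a_2=0
q^4  k|4↦μ(k): 1:1 2:-1 4:0  a_4=0
d|5:{5,1}  Σμ=(-1)+1=0
d|9:{9,3,1}  Σμ=0+(-1)+1=0

1, 0, 0, 0, 0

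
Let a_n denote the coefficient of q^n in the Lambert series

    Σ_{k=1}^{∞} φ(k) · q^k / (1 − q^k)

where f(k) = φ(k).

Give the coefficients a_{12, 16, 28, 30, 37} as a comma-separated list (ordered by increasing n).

n=12: 1·12 2·6 3·4 4·3 6·2 12·1  φ→[1+1+2+2+2+4]=12
[q^16] φ(1)=1,φ(2)=1,φ(4)=2,φ(8)=4,φ(16)=8 ⇒ 16
[q^28] φ(28)=12,φ(14)=6,φ(7)=6,φ(4)=2,φ(2)=1,φ(1)=1 ⇒ 28
n=30: 1·30 2·15 3·10 5·6 6·5 10·3 15·2 30·1  φ→[1+1+2+4+2+4+8+8]=30
d|37:{37,1}  Σφ=36+1=37

12, 16, 28, 30, 37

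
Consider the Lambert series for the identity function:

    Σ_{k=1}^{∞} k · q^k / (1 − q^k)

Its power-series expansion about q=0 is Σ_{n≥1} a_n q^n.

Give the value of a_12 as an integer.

[q^12] f(12)=12,f(6)=6,f(4)=4,f(3)=3,f(2)=2,f(1)=1 ⇒ 28

a_12 = 28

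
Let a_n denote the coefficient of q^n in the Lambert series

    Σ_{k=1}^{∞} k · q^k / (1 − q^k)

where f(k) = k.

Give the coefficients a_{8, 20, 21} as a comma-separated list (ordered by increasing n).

d|8:{1,2,4,8}  Σf=1+2+4+8=15
n=20: 1·20 2·10 4·5 5·4 10·2 20·1  f→[1+2+4+5+10+20]=42
[q^21] f(1)=1,f(3)=3,f(7)=7,f(21)=21 ⇒ 32

15, 42, 32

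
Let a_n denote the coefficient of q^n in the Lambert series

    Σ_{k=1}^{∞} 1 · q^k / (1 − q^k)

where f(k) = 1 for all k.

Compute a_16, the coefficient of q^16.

d|16:{1,2,4,8,16}  Σf=1+1+1+1+1=5

a_16 = 5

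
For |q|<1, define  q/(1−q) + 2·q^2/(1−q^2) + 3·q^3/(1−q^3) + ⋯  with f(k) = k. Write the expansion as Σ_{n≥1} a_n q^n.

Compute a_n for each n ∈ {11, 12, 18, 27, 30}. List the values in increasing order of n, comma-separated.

12, 28, 39, 40, 72

d|11:{11,1}  Σf=11+1=12
[q^12] f(1)=1,f(2)=2,f(3)=3,f(4)=4,f(6)=6,f(12)=12 ⇒ 28
[q^18] f(18)=18,f(9)=9,f(6)=6,f(3)=3,f(2)=2,f(1)=1 ⇒ 39
q^27  k|27↦f(k): 1:1 3:3 9:9 27:27  a_27=40
[q^30] f(1)=1,f(2)=2,f(3)=3,f(5)=5,f(6)=6,f(10)=10,f(15)=15,f(30)=30 ⇒ 72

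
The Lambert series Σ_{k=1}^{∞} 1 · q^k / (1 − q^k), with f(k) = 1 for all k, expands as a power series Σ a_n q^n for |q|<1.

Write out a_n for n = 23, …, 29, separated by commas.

n=23: 1·23 23·1  f→[1+1]=2
n=24: 1·24 2·12 3·8 4·6 6·4 8·3 12·2 24·1  f→[1+1+1+1+1+1+1+1]=8
d|25:{1,5,25}  Σf=1+1+1=3
q^26  k|26↦f(k): 1:1 2:1 13:1 26:1  a_26=4
d|27:{1,3,9,27}  Σf=1+1+1+1=4
q^28  k|28↦f(k): 1:1 2:1 4:1 7:1 14:1 28:1  a_28=6
n=29: 1·29 29·1  f→[1+1]=2

2, 8, 3, 4, 4, 6, 2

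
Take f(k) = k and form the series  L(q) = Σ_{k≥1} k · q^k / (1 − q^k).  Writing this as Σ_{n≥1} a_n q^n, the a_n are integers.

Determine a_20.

n=20: 1·20 2·10 4·5 5·4 10·2 20·1  f→[1+2+4+5+10+20]=42

a_20 = 42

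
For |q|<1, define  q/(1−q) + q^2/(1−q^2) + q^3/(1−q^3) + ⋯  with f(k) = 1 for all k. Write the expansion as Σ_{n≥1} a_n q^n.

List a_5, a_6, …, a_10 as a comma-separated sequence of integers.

n=5: 1·5 5·1  f→[1+1]=2
[q^6] f(6)=1,f(3)=1,f(2)=1,f(1)=1 ⇒ 4
q^7  k|7↦f(k): 1:1 7:1  a_7=2
[q^8] f(1)=1,f(2)=1,f(4)=1,f(8)=1 ⇒ 4
n=9: 1·9 3·3 9·1  f→[1+1+1]=3
[q^10] f(1)=1,f(2)=1,f(5)=1,f(10)=1 ⇒ 4

2, 4, 2, 4, 3, 4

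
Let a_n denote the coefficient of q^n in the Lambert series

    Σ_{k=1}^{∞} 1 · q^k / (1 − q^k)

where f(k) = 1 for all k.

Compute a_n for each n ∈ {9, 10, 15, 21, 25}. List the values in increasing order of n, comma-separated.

3, 4, 4, 4, 3

q^9  k|9↦f(k): 9:1 3:1 1:1  a_9=3
q^10  k|10↦f(k): 10:1 5:1 2:1 1:1  a_10=4
n=15: 1·15 3·5 5·3 15·1  f→[1+1+1+1]=4
d|21:{21,7,3,1}  Σf=1+1+1+1=4
d|25:{1,5,25}  Σf=1+1+1=3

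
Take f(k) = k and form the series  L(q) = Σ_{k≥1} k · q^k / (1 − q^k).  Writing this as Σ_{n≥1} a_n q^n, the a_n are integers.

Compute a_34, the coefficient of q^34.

q^34  k|34↦f(k): 1:1 2:2 17:17 34:34  a_34=54

a_34 = 54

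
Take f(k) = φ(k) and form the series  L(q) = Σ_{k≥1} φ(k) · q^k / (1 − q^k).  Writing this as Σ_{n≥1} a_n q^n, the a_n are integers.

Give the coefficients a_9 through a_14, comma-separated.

d|9:{1,3,9}  Σφ=1+2+6=9
q^10  k|10↦φ(k): 10:4 5:4 2:1 1:1  a_10=10
n=11: 11·1 1·11  φ→[10+1]=11
[q^12] φ(1)=1,φ(2)=1,φ(3)=2,φ(4)=2,φ(6)=2,φ(12)=4 ⇒ 12
q^13  k|13↦φ(k): 1:1 13:12  a_13=13
[q^14] φ(1)=1,φ(2)=1,φ(7)=6,φ(14)=6 ⇒ 14

9, 10, 11, 12, 13, 14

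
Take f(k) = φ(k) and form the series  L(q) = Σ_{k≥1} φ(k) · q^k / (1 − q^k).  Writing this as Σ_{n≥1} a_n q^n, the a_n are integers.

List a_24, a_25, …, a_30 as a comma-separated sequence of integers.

q^24  k|24↦φ(k): 24:8 12:4 8:4 6:2 4:2 3:2 2:1 1:1  a_24=24
n=25: 1·25 5·5 25·1  φ→[1+4+20]=25
n=26: 1·26 2·13 13·2 26·1  φ→[1+1+12+12]=26
d|27:{1,3,9,27}  Σφ=1+2+6+18=27
q^28  k|28↦φ(k): 1:1 2:1 4:2 7:6 14:6 28:12  a_28=28
n=29: 29·1 1·29  φ→[28+1]=29
[q^30] φ(1)=1,φ(2)=1,φ(3)=2,φ(5)=4,φ(6)=2,φ(10)=4,φ(15)=8,φ(30)=8 ⇒ 30

24, 25, 26, 27, 28, 29, 30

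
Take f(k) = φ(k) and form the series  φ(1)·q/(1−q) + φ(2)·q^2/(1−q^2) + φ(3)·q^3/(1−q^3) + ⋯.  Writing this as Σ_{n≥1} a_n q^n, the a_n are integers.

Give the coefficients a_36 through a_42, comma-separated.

n=36: 1·36 2·18 3·12 4·9 6·6 9·4 12·3 18·2 36·1  φ→[1+1+2+2+2+6+4+6+12]=36
q^37  k|37↦φ(k): 37:36 1:1  a_37=37
q^38  k|38↦φ(k): 1:1 2:1 19:18 38:18  a_38=38
[q^39] φ(39)=24,φ(13)=12,φ(3)=2,φ(1)=1 ⇒ 39
q^40  k|40↦φ(k): 40:16 20:8 10:4 8:4 5:4 4:2 2:1 1:1  a_40=40
d|41:{41,1}  Σφ=40+1=41
[q^42] φ(1)=1,φ(2)=1,φ(3)=2,φ(6)=2,φ(7)=6,φ(14)=6,φ(21)=12,φ(42)=12 ⇒ 42

36, 37, 38, 39, 40, 41, 42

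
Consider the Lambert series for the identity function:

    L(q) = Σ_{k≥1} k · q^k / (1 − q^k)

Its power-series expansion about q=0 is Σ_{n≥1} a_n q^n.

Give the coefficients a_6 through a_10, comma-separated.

q^6  k|6↦f(k): 1:1 2:2 3:3 6:6  a_6=12
n=7: 7·1 1·7  f→[7+1]=8
q^8  k|8↦f(k): 1:1 2:2 4:4 8:8  a_8=15
n=9: 9·1 3·3 1·9  f→[9+3+1]=13
n=10: 10·1 5·2 2·5 1·10  f→[10+5+2+1]=18

12, 8, 15, 13, 18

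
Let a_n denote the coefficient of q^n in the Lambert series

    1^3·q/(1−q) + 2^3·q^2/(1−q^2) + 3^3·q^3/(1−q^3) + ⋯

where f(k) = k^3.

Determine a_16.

q^16  k|16↦f(k): 16:4096 8:512 4:64 2:8 1:1  a_16=4681

a_16 = 4681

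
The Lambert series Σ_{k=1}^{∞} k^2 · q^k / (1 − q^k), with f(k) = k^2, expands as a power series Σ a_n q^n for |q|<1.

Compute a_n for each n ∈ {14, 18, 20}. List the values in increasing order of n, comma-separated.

250, 455, 546

[q^14] f(14)=196,f(7)=49,f(2)=4,f(1)=1 ⇒ 250
d|18:{1,2,3,6,9,18}  Σf=1+4+9+36+81+324=455
[q^20] f(20)=400,f(10)=100,f(5)=25,f(4)=16,f(2)=4,f(1)=1 ⇒ 546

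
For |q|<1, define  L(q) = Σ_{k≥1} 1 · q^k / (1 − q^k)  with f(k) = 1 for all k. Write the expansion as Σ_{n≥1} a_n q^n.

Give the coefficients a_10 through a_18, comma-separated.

[q^10] f(1)=1,f(2)=1,f(5)=1,f(10)=1 ⇒ 4
q^11  k|11↦f(k): 1:1 11:1  a_11=2
[q^12] f(12)=1,f(6)=1,f(4)=1,f(3)=1,f(2)=1,f(1)=1 ⇒ 6
d|13:{13,1}  Σf=1+1=2
q^14  k|14↦f(k): 14:1 7:1 2:1 1:1  a_14=4
[q^15] f(15)=1,f(5)=1,f(3)=1,f(1)=1 ⇒ 4
d|16:{1,2,4,8,16}  Σf=1+1+1+1+1=5
d|17:{17,1}  Σf=1+1=2
[q^18] f(18)=1,f(9)=1,f(6)=1,f(3)=1,f(2)=1,f(1)=1 ⇒ 6

4, 2, 6, 2, 4, 4, 5, 2, 6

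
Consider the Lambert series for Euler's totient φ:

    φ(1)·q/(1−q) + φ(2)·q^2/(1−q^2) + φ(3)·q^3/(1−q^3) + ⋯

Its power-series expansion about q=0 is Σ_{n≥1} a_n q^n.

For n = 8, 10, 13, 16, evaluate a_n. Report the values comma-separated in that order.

d|8:{1,2,4,8}  Σφ=1+1+2+4=8
q^10  k|10↦φ(k): 1:1 2:1 5:4 10:4  a_10=10
n=13: 1·13 13·1  φ→[1+12]=13
[q^16] φ(1)=1,φ(2)=1,φ(4)=2,φ(8)=4,φ(16)=8 ⇒ 16

8, 10, 13, 16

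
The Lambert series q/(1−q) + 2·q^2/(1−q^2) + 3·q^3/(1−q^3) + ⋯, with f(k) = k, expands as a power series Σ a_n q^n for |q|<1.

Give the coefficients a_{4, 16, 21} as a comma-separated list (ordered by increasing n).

7, 31, 32

[q^4] f(1)=1,f(2)=2,f(4)=4 ⇒ 7
[q^16] f(16)=16,f(8)=8,f(4)=4,f(2)=2,f(1)=1 ⇒ 31
q^21  k|21↦f(k): 1:1 3:3 7:7 21:21  a_21=32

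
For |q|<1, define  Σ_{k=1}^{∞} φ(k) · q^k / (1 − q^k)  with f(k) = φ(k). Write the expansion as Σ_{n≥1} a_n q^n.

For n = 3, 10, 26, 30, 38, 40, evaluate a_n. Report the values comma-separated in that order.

d|3:{1,3}  Σφ=1+2=3
n=10: 10·1 5·2 2·5 1·10  φ→[4+4+1+1]=10
d|26:{1,2,13,26}  Σφ=1+1+12+12=26
d|30:{30,15,10,6,5,3,2,1}  Σφ=8+8+4+2+4+2+1+1=30
[q^38] φ(38)=18,φ(19)=18,φ(2)=1,φ(1)=1 ⇒ 38
q^40  k|40↦φ(k): 40:16 20:8 10:4 8:4 5:4 4:2 2:1 1:1  a_40=40

3, 10, 26, 30, 38, 40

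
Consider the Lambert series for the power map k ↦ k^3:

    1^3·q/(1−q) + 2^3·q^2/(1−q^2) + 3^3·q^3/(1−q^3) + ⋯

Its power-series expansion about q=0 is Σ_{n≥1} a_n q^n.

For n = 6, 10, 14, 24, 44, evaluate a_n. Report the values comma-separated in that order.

n=6: 1·6 2·3 3·2 6·1  f→[1+8+27+216]=252
q^10  k|10↦f(k): 1:1 2:8 5:125 10:1000  a_10=1134
[q^14] f(14)=2744,f(7)=343,f(2)=8,f(1)=1 ⇒ 3096
[q^24] f(24)=13824,f(12)=1728,f(8)=512,f(6)=216,f(4)=64,f(3)=27,f(2)=8,f(1)=1 ⇒ 16380
n=44: 1·44 2·22 4·11 11·4 22·2 44·1  f→[1+8+64+1331+10648+85184]=97236

252, 1134, 3096, 16380, 97236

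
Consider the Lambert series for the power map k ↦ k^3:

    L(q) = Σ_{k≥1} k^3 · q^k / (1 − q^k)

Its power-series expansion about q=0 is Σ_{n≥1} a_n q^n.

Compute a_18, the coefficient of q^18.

a_18 = 6813

d|18:{1,2,3,6,9,18}  Σf=1+8+27+216+729+5832=6813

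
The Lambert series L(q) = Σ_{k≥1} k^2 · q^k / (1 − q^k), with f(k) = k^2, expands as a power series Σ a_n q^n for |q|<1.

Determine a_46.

n=46: 46·1 23·2 2·23 1·46  f→[2116+529+4+1]=2650

a_46 = 2650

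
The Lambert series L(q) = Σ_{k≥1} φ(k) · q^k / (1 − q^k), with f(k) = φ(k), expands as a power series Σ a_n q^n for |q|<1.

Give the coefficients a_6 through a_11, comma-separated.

[q^6] φ(1)=1,φ(2)=1,φ(3)=2,φ(6)=2 ⇒ 6
d|7:{1,7}  Σφ=1+6=7
n=8: 8·1 4·2 2·4 1·8  φ→[4+2+1+1]=8
d|9:{9,3,1}  Σφ=6+2+1=9
n=10: 10·1 5·2 2·5 1·10  φ→[4+4+1+1]=10
d|11:{11,1}  Σφ=10+1=11

6, 7, 8, 9, 10, 11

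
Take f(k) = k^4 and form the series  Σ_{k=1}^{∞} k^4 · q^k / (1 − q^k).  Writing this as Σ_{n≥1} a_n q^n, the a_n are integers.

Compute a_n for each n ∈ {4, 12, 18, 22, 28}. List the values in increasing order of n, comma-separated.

q^4  k|4↦f(k): 4:256 2:16 1:1  a_4=273
d|12:{1,2,3,4,6,12}  Σf=1+16+81+256+1296+20736=22386
n=18: 1·18 2·9 3·6 6·3 9·2 18·1  f→[1+16+81+1296+6561+104976]=112931
q^22  k|22↦f(k): 1:1 2:16 11:14641 22:234256  a_22=248914
q^28  k|28↦f(k): 1:1 2:16 4:256 7:2401 14:38416 28:614656  a_28=655746

273, 22386, 112931, 248914, 655746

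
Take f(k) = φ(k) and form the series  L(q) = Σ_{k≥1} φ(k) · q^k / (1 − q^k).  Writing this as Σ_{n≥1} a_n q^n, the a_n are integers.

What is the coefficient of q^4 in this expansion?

q^4  k|4↦φ(k): 1:1 2:1 4:2  a_4=4

a_4 = 4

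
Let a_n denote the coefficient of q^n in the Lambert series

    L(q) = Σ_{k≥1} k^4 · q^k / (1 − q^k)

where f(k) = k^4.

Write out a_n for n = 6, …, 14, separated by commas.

1394, 2402, 4369, 6643, 10642, 14642, 22386, 28562, 40834

d|6:{6,3,2,1}  Σf=1296+81+16+1=1394
d|7:{7,1}  Σf=2401+1=2402
q^8  k|8↦f(k): 8:4096 4:256 2:16 1:1  a_8=4369
[q^9] f(9)=6561,f(3)=81,f(1)=1 ⇒ 6643
d|10:{1,2,5,10}  Σf=1+16+625+10000=10642
q^11  k|11↦f(k): 1:1 11:14641  a_11=14642
[q^12] f(1)=1,f(2)=16,f(3)=81,f(4)=256,f(6)=1296,f(12)=20736 ⇒ 22386
d|13:{13,1}  Σf=28561+1=28562
q^14  k|14↦f(k): 14:38416 7:2401 2:16 1:1  a_14=40834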